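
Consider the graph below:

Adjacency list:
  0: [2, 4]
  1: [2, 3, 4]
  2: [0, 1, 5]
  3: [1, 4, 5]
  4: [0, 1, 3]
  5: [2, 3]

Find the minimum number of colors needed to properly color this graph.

The graph has a maximum clique of size 3 (lower bound on chromatic number).
A valid 3-coloring: {0: 0, 1: 0, 2: 1, 3: 1, 4: 2, 5: 0}.
Chromatic number = 3.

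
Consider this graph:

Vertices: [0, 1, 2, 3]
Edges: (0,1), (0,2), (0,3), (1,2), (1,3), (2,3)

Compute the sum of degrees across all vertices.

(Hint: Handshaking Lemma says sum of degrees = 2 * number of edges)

Count edges: 6 edges.
By Handshaking Lemma: sum of degrees = 2 * 6 = 12.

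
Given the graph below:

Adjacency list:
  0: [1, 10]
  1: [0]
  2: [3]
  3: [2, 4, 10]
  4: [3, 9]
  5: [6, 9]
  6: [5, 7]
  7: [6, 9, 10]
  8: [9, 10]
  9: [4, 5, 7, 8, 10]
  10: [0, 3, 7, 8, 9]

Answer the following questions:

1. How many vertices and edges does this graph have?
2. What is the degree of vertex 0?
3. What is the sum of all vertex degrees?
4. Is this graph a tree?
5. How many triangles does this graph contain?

Count: 11 vertices, 14 edges.
Vertex 0 has neighbors [1, 10], degree = 2.
Handshaking lemma: 2 * 14 = 28.
A tree on 11 vertices has 10 edges. This graph has 14 edges (4 extra). Not a tree.
Number of triangles = 2.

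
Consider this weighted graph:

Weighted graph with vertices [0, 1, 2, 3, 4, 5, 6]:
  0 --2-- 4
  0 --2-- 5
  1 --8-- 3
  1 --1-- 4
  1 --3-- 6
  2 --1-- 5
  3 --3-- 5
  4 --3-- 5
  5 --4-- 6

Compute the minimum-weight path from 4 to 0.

Using Dijkstra's algorithm from vertex 4:
Shortest path: 4 -> 0
Total weight: 2 = 2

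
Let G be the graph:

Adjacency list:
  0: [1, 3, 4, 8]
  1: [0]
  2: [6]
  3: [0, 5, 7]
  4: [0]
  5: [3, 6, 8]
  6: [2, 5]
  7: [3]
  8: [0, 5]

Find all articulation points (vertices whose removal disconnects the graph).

An articulation point is a vertex whose removal disconnects the graph.
Articulation points: [0, 3, 5, 6]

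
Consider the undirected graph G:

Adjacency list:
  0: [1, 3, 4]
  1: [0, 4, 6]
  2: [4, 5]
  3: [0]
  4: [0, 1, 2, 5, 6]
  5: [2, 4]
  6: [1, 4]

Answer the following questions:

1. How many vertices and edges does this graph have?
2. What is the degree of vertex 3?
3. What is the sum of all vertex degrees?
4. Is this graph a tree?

Count: 7 vertices, 9 edges.
Vertex 3 has neighbors [0], degree = 1.
Handshaking lemma: 2 * 9 = 18.
A tree on 7 vertices has 6 edges. This graph has 9 edges (3 extra). Not a tree.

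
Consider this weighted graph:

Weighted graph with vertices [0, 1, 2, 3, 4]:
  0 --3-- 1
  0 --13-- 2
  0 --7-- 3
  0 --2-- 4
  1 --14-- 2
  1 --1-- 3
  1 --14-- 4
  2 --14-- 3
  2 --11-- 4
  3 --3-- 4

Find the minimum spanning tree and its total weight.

Applying Kruskal's algorithm (sort edges by weight, add if no cycle):
  Add (1,3) w=1
  Add (0,4) w=2
  Add (0,1) w=3
  Skip (3,4) w=3 (creates cycle)
  Skip (0,3) w=7 (creates cycle)
  Add (2,4) w=11
  Skip (0,2) w=13 (creates cycle)
  Skip (1,2) w=14 (creates cycle)
  Skip (1,4) w=14 (creates cycle)
  Skip (2,3) w=14 (creates cycle)
MST weight = 17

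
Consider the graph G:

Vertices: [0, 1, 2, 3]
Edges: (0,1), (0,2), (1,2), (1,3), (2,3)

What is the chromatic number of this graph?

The graph has a maximum clique of size 3 (lower bound on chromatic number).
A valid 3-coloring: {0: 2, 1: 0, 2: 1, 3: 2}.
Chromatic number = 3.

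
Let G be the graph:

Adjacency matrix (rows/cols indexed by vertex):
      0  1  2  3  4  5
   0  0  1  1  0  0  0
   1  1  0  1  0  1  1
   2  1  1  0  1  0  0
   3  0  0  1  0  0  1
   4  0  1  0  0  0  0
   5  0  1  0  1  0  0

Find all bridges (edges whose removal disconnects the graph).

A bridge is an edge whose removal increases the number of connected components.
Bridges found: (1,4)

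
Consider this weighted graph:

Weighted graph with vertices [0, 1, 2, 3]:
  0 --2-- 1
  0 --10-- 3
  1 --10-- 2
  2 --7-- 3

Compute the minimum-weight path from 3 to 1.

Using Dijkstra's algorithm from vertex 3:
Shortest path: 3 -> 0 -> 1
Total weight: 10 + 2 = 12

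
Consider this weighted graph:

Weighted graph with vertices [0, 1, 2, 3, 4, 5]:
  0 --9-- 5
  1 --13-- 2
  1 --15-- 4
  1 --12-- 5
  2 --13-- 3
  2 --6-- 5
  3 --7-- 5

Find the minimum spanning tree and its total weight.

Applying Kruskal's algorithm (sort edges by weight, add if no cycle):
  Add (2,5) w=6
  Add (3,5) w=7
  Add (0,5) w=9
  Add (1,5) w=12
  Skip (1,2) w=13 (creates cycle)
  Skip (2,3) w=13 (creates cycle)
  Add (1,4) w=15
MST weight = 49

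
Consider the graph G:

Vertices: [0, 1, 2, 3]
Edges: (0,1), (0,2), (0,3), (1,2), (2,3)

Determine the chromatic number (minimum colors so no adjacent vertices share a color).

The graph has a maximum clique of size 3 (lower bound on chromatic number).
A valid 3-coloring: {0: 0, 1: 2, 2: 1, 3: 2}.
Chromatic number = 3.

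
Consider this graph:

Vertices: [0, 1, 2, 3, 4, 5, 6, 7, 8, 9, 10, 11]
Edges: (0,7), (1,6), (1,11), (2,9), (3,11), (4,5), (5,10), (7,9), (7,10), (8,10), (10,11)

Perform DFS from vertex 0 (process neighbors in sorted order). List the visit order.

DFS from vertex 0 (neighbors processed in ascending order):
Visit order: 0, 7, 9, 2, 10, 5, 4, 8, 11, 1, 6, 3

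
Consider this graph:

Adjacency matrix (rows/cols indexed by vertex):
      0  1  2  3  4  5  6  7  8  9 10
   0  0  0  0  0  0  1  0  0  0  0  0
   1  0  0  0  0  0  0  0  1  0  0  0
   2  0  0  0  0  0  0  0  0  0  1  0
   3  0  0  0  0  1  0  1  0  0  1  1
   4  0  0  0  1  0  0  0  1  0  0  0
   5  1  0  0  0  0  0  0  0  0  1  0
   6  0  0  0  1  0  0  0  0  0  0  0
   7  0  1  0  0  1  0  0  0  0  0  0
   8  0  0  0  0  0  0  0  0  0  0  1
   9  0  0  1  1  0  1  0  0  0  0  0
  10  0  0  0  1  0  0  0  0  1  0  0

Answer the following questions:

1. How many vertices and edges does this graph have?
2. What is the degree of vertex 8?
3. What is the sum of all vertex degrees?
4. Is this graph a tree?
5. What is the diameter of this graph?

Count: 11 vertices, 10 edges.
Vertex 8 has neighbors [10], degree = 1.
Handshaking lemma: 2 * 10 = 20.
A graph is a tree iff it is connected and has exactly n-1 edges. This graph is connected (all 11 vertices in one component) and has 11-1 = 10 edges. It is a tree.
Diameter (longest shortest path) = 6.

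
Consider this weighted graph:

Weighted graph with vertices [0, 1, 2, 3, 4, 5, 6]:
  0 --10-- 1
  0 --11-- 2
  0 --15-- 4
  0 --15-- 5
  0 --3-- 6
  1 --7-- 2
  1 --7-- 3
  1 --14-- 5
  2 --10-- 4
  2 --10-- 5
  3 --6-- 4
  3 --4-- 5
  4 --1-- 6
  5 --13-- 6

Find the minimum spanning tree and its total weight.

Applying Kruskal's algorithm (sort edges by weight, add if no cycle):
  Add (4,6) w=1
  Add (0,6) w=3
  Add (3,5) w=4
  Add (3,4) w=6
  Add (1,3) w=7
  Add (1,2) w=7
  Skip (0,1) w=10 (creates cycle)
  Skip (2,4) w=10 (creates cycle)
  Skip (2,5) w=10 (creates cycle)
  Skip (0,2) w=11 (creates cycle)
  Skip (5,6) w=13 (creates cycle)
  Skip (1,5) w=14 (creates cycle)
  Skip (0,4) w=15 (creates cycle)
  Skip (0,5) w=15 (creates cycle)
MST weight = 28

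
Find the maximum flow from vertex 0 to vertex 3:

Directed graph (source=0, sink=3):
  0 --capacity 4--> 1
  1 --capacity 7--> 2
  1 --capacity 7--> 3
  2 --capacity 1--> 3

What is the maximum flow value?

Computing max flow:
  Flow on (0->1): 4/4
  Flow on (1->3): 4/7
Maximum flow = 4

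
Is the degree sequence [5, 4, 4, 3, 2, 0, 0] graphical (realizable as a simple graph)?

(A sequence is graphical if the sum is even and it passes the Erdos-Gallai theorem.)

Sum of degrees = 18. Sum is even but fails Erdos-Gallai. The sequence is NOT graphical.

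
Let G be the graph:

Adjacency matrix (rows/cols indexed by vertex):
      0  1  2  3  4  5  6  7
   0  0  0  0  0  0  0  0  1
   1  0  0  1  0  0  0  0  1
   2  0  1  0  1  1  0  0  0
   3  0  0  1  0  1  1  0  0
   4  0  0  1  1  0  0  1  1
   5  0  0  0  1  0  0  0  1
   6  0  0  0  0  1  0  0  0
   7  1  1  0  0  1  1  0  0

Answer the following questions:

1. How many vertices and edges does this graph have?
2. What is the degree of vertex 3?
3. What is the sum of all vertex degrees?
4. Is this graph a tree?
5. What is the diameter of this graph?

Count: 8 vertices, 10 edges.
Vertex 3 has neighbors [2, 4, 5], degree = 3.
Handshaking lemma: 2 * 10 = 20.
A tree on 8 vertices has 7 edges. This graph has 10 edges (3 extra). Not a tree.
Diameter (longest shortest path) = 3.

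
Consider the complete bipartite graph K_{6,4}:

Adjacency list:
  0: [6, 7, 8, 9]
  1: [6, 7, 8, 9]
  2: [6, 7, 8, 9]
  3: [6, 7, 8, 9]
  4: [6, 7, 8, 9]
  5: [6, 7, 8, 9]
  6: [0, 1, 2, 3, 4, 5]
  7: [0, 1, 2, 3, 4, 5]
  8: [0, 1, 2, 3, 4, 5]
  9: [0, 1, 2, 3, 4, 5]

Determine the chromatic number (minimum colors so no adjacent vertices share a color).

K_{6,4} is bipartite: vertices split into two independent sets of size 6 and 4.
Color one set 0, the other 1. No adjacent vertices share a color.
Chromatic number = 2.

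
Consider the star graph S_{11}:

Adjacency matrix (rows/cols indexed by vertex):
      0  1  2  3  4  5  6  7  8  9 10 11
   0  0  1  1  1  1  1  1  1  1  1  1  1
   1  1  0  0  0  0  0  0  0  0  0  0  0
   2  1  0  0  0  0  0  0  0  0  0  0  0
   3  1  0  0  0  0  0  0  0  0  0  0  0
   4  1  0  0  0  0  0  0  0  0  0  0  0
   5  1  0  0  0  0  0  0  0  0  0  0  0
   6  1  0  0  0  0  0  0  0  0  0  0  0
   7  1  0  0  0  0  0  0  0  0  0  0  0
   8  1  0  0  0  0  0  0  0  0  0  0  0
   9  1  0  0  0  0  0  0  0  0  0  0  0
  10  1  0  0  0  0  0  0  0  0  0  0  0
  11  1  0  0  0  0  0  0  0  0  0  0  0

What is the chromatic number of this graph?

S_{11} has one hub adjacent to 11 leaves; leaves are pairwise non-adjacent.
Color the hub 0 and every leaf 1.
Chromatic number = 2.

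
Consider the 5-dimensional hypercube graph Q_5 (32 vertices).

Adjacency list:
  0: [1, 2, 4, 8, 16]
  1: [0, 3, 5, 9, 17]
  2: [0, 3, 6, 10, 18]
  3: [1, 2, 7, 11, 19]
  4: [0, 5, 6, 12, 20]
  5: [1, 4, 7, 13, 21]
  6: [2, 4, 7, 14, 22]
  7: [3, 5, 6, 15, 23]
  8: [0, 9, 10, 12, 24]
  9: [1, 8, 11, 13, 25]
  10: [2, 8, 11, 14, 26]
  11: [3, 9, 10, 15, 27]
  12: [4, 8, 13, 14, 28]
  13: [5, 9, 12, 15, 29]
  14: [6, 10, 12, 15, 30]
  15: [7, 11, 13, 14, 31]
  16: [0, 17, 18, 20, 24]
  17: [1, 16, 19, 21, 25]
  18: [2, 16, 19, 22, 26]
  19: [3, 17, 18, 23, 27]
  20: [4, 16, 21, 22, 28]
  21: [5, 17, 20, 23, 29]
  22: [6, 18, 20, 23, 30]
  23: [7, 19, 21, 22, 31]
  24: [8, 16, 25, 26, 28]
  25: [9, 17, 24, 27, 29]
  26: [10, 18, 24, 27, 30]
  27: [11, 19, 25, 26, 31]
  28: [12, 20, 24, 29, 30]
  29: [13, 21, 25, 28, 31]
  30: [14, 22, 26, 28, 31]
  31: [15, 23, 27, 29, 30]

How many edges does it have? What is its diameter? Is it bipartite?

The 5-dimensional hypercube Q_5 has 32 vertices and each vertex has degree 5.
Total edges = 32 * 5 / 2 = 80.
Diameter = 5 (max Hamming distance between binary labels).
Hypercubes are bipartite (partition by parity of binary representation).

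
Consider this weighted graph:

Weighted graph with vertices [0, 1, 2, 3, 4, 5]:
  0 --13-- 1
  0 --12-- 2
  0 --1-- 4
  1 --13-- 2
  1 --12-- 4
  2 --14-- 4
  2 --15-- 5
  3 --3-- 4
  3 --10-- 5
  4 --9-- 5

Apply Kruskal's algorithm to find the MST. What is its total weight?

Applying Kruskal's algorithm (sort edges by weight, add if no cycle):
  Add (0,4) w=1
  Add (3,4) w=3
  Add (4,5) w=9
  Skip (3,5) w=10 (creates cycle)
  Add (0,2) w=12
  Add (1,4) w=12
  Skip (0,1) w=13 (creates cycle)
  Skip (1,2) w=13 (creates cycle)
  Skip (2,4) w=14 (creates cycle)
  Skip (2,5) w=15 (creates cycle)
MST weight = 37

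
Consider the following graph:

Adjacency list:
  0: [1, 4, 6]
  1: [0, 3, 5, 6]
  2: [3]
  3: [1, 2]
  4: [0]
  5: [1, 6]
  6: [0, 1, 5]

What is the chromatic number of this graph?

The graph has a maximum clique of size 3 (lower bound on chromatic number).
A valid 3-coloring: {0: 1, 1: 0, 2: 0, 3: 1, 4: 0, 5: 1, 6: 2}.
Chromatic number = 3.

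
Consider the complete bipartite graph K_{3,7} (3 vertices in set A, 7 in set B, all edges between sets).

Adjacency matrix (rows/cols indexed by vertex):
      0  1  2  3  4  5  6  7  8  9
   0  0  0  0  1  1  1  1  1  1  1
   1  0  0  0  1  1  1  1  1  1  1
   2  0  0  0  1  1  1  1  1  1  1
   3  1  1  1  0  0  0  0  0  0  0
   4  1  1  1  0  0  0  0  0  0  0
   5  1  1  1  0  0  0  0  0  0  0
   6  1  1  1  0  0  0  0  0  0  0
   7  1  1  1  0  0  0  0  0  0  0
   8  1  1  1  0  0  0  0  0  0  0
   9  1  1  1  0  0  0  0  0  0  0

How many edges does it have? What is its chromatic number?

K_{3,7} has 3 * 7 = 21 edges.
Bipartite graphs have chromatic number 2 (color each partition differently).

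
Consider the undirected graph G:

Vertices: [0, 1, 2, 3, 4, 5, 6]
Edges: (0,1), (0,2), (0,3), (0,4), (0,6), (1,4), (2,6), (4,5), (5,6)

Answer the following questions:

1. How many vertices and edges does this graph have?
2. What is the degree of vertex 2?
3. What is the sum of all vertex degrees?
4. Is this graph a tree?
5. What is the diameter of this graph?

Count: 7 vertices, 9 edges.
Vertex 2 has neighbors [0, 6], degree = 2.
Handshaking lemma: 2 * 9 = 18.
A tree on 7 vertices has 6 edges. This graph has 9 edges (3 extra). Not a tree.
Diameter (longest shortest path) = 3.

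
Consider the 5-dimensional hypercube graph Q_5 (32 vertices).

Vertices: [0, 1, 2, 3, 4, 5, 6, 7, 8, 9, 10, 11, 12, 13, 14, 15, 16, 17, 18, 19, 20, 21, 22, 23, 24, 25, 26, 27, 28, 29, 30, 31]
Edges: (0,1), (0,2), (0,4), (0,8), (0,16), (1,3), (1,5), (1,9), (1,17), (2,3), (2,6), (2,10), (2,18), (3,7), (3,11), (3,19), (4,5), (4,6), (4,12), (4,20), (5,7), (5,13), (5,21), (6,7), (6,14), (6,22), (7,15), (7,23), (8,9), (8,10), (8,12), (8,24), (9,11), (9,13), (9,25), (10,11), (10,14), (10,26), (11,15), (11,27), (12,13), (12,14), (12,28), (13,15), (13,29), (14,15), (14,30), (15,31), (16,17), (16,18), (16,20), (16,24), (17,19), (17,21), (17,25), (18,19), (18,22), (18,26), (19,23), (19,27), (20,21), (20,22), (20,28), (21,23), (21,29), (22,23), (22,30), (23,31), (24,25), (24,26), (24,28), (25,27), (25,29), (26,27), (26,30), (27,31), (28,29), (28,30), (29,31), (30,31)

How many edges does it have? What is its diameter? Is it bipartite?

The 5-dimensional hypercube Q_5 has 32 vertices and each vertex has degree 5.
Total edges = 32 * 5 / 2 = 80.
Diameter = 5 (max Hamming distance between binary labels).
Hypercubes are bipartite (partition by parity of binary representation).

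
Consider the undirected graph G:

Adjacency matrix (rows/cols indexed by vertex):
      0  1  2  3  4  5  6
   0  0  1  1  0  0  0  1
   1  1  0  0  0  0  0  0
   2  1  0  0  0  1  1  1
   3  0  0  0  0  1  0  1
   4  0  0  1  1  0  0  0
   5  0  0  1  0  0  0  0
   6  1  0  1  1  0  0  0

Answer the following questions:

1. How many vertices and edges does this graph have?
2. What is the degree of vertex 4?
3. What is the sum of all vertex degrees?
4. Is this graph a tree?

Count: 7 vertices, 8 edges.
Vertex 4 has neighbors [2, 3], degree = 2.
Handshaking lemma: 2 * 8 = 16.
A tree on 7 vertices has 6 edges. This graph has 8 edges (2 extra). Not a tree.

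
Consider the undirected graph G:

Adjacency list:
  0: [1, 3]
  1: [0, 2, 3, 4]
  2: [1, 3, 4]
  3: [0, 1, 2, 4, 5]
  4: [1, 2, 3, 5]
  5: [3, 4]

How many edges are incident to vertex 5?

Vertex 5 has neighbors [3, 4], so deg(5) = 2.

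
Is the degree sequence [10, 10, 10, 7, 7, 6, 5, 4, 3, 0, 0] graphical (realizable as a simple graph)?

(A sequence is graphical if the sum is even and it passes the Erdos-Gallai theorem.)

Sum of degrees = 62. Sum is even but fails Erdos-Gallai. The sequence is NOT graphical.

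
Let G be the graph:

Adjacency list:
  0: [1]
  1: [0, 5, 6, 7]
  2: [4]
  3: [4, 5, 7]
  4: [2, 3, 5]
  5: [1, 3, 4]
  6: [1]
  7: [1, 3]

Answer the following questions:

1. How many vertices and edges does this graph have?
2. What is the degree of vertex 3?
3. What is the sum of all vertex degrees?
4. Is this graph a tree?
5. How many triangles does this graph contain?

Count: 8 vertices, 9 edges.
Vertex 3 has neighbors [4, 5, 7], degree = 3.
Handshaking lemma: 2 * 9 = 18.
A tree on 8 vertices has 7 edges. This graph has 9 edges (2 extra). Not a tree.
Number of triangles = 1.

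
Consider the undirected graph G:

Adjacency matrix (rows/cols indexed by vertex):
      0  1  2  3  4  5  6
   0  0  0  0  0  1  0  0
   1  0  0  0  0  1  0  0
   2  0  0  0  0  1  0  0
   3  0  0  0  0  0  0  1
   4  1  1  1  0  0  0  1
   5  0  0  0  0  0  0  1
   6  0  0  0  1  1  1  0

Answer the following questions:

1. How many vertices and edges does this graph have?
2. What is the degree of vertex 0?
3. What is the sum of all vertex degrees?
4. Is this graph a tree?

Count: 7 vertices, 6 edges.
Vertex 0 has neighbors [4], degree = 1.
Handshaking lemma: 2 * 6 = 12.
A graph is a tree iff it is connected and has exactly n-1 edges. This graph is connected (all 7 vertices in one component) and has 7-1 = 6 edges. It is a tree.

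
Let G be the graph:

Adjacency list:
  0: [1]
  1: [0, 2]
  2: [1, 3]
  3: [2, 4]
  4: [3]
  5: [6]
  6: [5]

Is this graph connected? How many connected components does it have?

Checking connectivity: the graph has 2 connected component(s).
Components: [[0, 1, 2, 3, 4], [5, 6]]. The graph is NOT connected.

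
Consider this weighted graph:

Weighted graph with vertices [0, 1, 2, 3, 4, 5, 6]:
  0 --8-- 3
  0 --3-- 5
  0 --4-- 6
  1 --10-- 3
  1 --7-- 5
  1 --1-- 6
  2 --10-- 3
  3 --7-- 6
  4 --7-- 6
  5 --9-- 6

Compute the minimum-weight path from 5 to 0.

Using Dijkstra's algorithm from vertex 5:
Shortest path: 5 -> 0
Total weight: 3 = 3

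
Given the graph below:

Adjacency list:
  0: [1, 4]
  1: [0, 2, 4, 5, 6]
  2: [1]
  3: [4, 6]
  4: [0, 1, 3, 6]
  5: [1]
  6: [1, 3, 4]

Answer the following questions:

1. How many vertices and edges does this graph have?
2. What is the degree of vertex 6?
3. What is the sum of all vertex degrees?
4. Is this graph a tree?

Count: 7 vertices, 9 edges.
Vertex 6 has neighbors [1, 3, 4], degree = 3.
Handshaking lemma: 2 * 9 = 18.
A tree on 7 vertices has 6 edges. This graph has 9 edges (3 extra). Not a tree.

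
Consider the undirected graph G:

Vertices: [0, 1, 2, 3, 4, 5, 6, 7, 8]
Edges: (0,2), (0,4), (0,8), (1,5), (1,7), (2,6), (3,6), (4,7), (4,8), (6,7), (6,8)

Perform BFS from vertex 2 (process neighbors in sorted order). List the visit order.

BFS from vertex 2 (neighbors processed in ascending order):
Visit order: 2, 0, 6, 4, 8, 3, 7, 1, 5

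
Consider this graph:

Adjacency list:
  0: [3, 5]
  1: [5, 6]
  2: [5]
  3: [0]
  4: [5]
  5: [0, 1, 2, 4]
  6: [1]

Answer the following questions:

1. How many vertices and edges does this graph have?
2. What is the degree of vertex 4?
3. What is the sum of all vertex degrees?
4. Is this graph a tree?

Count: 7 vertices, 6 edges.
Vertex 4 has neighbors [5], degree = 1.
Handshaking lemma: 2 * 6 = 12.
A graph is a tree iff it is connected and has exactly n-1 edges. This graph is connected (all 7 vertices in one component) and has 7-1 = 6 edges. It is a tree.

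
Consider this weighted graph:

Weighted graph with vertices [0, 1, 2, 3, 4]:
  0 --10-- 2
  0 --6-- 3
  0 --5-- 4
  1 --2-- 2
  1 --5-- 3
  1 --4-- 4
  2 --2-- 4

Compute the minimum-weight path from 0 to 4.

Using Dijkstra's algorithm from vertex 0:
Shortest path: 0 -> 4
Total weight: 5 = 5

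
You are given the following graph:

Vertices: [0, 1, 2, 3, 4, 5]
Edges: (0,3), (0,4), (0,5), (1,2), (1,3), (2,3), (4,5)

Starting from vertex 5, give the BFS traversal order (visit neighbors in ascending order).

BFS from vertex 5 (neighbors processed in ascending order):
Visit order: 5, 0, 4, 3, 1, 2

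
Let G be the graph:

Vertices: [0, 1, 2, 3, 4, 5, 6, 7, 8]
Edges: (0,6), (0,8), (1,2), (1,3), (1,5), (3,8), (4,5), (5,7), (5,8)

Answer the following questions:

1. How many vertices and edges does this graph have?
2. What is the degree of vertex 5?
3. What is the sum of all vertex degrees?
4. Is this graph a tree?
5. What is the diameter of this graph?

Count: 9 vertices, 9 edges.
Vertex 5 has neighbors [1, 4, 7, 8], degree = 4.
Handshaking lemma: 2 * 9 = 18.
A tree on 9 vertices has 8 edges. This graph has 9 edges (1 extra). Not a tree.
Diameter (longest shortest path) = 5.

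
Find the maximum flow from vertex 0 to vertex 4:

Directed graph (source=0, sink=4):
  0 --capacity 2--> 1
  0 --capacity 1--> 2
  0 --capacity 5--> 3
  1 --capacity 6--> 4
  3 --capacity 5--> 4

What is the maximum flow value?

Computing max flow:
  Flow on (0->1): 2/2
  Flow on (0->3): 5/5
  Flow on (1->4): 2/6
  Flow on (3->4): 5/5
Maximum flow = 7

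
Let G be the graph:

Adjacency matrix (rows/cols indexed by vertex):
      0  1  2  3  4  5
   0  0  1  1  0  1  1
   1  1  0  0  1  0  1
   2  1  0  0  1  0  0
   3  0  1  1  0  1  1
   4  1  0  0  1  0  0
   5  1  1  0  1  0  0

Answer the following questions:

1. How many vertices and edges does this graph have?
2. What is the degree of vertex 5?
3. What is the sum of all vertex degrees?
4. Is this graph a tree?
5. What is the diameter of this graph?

Count: 6 vertices, 9 edges.
Vertex 5 has neighbors [0, 1, 3], degree = 3.
Handshaking lemma: 2 * 9 = 18.
A tree on 6 vertices has 5 edges. This graph has 9 edges (4 extra). Not a tree.
Diameter (longest shortest path) = 2.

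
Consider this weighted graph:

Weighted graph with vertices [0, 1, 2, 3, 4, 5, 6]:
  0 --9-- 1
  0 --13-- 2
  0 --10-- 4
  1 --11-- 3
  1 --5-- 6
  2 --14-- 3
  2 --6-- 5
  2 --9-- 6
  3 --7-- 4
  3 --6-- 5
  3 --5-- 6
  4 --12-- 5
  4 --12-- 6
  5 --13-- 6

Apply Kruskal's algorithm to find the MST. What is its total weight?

Applying Kruskal's algorithm (sort edges by weight, add if no cycle):
  Add (1,6) w=5
  Add (3,6) w=5
  Add (2,5) w=6
  Add (3,5) w=6
  Add (3,4) w=7
  Add (0,1) w=9
  Skip (2,6) w=9 (creates cycle)
  Skip (0,4) w=10 (creates cycle)
  Skip (1,3) w=11 (creates cycle)
  Skip (4,5) w=12 (creates cycle)
  Skip (4,6) w=12 (creates cycle)
  Skip (0,2) w=13 (creates cycle)
  Skip (5,6) w=13 (creates cycle)
  Skip (2,3) w=14 (creates cycle)
MST weight = 38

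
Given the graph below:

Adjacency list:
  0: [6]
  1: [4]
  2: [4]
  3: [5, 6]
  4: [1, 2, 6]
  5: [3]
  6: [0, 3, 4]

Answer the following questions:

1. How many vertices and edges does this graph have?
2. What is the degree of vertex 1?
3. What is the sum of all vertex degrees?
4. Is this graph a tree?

Count: 7 vertices, 6 edges.
Vertex 1 has neighbors [4], degree = 1.
Handshaking lemma: 2 * 6 = 12.
A graph is a tree iff it is connected and has exactly n-1 edges. This graph is connected (all 7 vertices in one component) and has 7-1 = 6 edges. It is a tree.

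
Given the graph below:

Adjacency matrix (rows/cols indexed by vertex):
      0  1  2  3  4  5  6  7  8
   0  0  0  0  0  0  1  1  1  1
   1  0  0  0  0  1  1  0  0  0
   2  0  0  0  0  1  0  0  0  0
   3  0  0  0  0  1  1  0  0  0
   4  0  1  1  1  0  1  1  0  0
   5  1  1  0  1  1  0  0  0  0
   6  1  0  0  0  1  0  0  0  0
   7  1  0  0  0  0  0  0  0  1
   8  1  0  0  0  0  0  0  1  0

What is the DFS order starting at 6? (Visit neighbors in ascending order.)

DFS from vertex 6 (neighbors processed in ascending order):
Visit order: 6, 0, 5, 1, 4, 2, 3, 7, 8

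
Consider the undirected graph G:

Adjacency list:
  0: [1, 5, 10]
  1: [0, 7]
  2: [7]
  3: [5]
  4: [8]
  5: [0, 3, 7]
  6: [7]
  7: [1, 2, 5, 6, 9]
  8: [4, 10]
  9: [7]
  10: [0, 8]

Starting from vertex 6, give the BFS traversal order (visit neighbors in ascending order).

BFS from vertex 6 (neighbors processed in ascending order):
Visit order: 6, 7, 1, 2, 5, 9, 0, 3, 10, 8, 4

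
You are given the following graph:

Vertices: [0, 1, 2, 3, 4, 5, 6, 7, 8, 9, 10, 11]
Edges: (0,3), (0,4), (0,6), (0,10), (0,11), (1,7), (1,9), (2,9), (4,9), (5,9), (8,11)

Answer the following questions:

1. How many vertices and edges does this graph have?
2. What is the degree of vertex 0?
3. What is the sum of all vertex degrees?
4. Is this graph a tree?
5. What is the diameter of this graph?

Count: 12 vertices, 11 edges.
Vertex 0 has neighbors [3, 4, 6, 10, 11], degree = 5.
Handshaking lemma: 2 * 11 = 22.
A graph is a tree iff it is connected and has exactly n-1 edges. This graph is connected (all 12 vertices in one component) and has 12-1 = 11 edges. It is a tree.
Diameter (longest shortest path) = 6.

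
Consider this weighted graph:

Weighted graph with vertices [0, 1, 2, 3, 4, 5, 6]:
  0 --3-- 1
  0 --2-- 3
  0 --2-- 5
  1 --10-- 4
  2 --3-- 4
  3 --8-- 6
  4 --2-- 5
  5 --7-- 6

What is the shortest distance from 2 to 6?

Using Dijkstra's algorithm from vertex 2:
Shortest path: 2 -> 4 -> 5 -> 6
Total weight: 3 + 2 + 7 = 12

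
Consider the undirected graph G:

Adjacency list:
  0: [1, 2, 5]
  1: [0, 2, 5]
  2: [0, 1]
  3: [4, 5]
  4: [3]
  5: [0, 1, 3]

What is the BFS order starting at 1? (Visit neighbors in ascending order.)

BFS from vertex 1 (neighbors processed in ascending order):
Visit order: 1, 0, 2, 5, 3, 4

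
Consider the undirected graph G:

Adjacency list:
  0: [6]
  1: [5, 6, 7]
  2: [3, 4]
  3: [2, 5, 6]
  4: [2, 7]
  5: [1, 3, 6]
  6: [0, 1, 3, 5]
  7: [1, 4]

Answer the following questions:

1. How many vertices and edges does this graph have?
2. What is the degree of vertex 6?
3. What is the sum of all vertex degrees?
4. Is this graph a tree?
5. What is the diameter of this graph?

Count: 8 vertices, 10 edges.
Vertex 6 has neighbors [0, 1, 3, 5], degree = 4.
Handshaking lemma: 2 * 10 = 20.
A tree on 8 vertices has 7 edges. This graph has 10 edges (3 extra). Not a tree.
Diameter (longest shortest path) = 4.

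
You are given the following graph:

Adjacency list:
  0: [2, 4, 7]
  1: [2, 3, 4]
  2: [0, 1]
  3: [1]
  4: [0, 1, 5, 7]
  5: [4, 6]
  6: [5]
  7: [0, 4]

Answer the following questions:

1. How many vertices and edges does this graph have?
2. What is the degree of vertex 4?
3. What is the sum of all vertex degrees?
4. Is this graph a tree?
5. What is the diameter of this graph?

Count: 8 vertices, 9 edges.
Vertex 4 has neighbors [0, 1, 5, 7], degree = 4.
Handshaking lemma: 2 * 9 = 18.
A tree on 8 vertices has 7 edges. This graph has 9 edges (2 extra). Not a tree.
Diameter (longest shortest path) = 4.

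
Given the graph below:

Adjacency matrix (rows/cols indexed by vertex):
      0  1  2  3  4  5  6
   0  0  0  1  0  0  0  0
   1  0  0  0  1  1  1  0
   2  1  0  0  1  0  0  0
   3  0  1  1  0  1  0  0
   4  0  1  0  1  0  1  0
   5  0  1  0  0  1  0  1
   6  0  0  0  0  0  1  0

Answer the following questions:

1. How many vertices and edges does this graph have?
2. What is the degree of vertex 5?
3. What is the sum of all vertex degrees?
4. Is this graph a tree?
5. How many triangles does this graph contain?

Count: 7 vertices, 8 edges.
Vertex 5 has neighbors [1, 4, 6], degree = 3.
Handshaking lemma: 2 * 8 = 16.
A tree on 7 vertices has 6 edges. This graph has 8 edges (2 extra). Not a tree.
Number of triangles = 2.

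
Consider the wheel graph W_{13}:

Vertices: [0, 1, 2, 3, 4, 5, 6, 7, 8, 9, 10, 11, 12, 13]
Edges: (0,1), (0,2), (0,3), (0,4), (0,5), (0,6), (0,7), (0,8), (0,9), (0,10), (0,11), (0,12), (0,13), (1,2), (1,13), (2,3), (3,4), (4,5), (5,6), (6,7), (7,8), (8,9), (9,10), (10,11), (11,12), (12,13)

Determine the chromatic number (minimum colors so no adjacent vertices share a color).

W_{13} = C_{13} plus a hub adjacent to every cycle vertex.
The outer cycle needs 3 colors (odd cycle); the hub is adjacent to all of them so needs a fresh color.
Chromatic number = 3 + 1 = 4.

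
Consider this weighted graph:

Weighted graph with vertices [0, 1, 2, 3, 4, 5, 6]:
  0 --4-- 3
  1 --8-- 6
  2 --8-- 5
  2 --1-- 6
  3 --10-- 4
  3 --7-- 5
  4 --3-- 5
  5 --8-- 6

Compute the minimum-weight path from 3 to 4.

Using Dijkstra's algorithm from vertex 3:
Shortest path: 3 -> 4
Total weight: 10 = 10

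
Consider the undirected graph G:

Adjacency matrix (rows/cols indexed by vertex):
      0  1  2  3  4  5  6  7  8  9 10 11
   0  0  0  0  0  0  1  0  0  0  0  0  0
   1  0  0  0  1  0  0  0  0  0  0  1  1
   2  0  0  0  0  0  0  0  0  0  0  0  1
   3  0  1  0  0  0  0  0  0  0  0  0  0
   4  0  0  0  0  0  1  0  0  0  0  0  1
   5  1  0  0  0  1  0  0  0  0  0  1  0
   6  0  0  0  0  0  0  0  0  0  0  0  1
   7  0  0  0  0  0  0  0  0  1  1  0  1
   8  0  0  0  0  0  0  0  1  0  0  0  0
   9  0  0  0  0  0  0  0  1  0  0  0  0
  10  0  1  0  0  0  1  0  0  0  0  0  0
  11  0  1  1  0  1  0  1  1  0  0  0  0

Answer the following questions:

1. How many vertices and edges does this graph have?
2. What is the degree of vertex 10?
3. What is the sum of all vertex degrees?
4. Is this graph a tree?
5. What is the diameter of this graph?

Count: 12 vertices, 12 edges.
Vertex 10 has neighbors [1, 5], degree = 2.
Handshaking lemma: 2 * 12 = 24.
A tree on 12 vertices has 11 edges. This graph has 12 edges (1 extra). Not a tree.
Diameter (longest shortest path) = 5.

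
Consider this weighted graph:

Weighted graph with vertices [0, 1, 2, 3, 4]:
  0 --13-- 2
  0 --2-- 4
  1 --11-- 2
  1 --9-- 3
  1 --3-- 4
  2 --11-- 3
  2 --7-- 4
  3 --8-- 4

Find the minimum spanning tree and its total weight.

Applying Kruskal's algorithm (sort edges by weight, add if no cycle):
  Add (0,4) w=2
  Add (1,4) w=3
  Add (2,4) w=7
  Add (3,4) w=8
  Skip (1,3) w=9 (creates cycle)
  Skip (1,2) w=11 (creates cycle)
  Skip (2,3) w=11 (creates cycle)
  Skip (0,2) w=13 (creates cycle)
MST weight = 20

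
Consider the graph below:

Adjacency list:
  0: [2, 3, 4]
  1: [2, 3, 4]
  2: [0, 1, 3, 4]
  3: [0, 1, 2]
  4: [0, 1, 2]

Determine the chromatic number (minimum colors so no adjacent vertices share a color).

The graph has a maximum clique of size 3 (lower bound on chromatic number).
A valid 3-coloring: {0: 1, 1: 1, 2: 0, 3: 2, 4: 2}.
Chromatic number = 3.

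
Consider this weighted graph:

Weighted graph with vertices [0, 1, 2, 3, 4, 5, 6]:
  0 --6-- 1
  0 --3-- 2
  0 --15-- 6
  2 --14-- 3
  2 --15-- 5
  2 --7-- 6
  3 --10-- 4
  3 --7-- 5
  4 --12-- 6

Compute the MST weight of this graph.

Applying Kruskal's algorithm (sort edges by weight, add if no cycle):
  Add (0,2) w=3
  Add (0,1) w=6
  Add (2,6) w=7
  Add (3,5) w=7
  Add (3,4) w=10
  Add (4,6) w=12
  Skip (2,3) w=14 (creates cycle)
  Skip (0,6) w=15 (creates cycle)
  Skip (2,5) w=15 (creates cycle)
MST weight = 45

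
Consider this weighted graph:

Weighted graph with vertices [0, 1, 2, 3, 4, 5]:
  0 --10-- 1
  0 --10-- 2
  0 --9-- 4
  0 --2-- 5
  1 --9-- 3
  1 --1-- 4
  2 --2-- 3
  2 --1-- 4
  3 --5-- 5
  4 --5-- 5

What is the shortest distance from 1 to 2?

Using Dijkstra's algorithm from vertex 1:
Shortest path: 1 -> 4 -> 2
Total weight: 1 + 1 = 2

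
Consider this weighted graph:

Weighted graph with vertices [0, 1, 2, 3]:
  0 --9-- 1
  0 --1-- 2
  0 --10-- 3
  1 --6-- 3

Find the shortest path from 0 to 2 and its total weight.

Using Dijkstra's algorithm from vertex 0:
Shortest path: 0 -> 2
Total weight: 1 = 1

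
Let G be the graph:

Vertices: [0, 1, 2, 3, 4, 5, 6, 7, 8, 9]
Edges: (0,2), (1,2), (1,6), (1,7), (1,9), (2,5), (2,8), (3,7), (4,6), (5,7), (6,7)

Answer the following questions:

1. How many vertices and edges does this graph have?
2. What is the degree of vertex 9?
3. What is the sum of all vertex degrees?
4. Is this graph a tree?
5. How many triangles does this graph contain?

Count: 10 vertices, 11 edges.
Vertex 9 has neighbors [1], degree = 1.
Handshaking lemma: 2 * 11 = 22.
A tree on 10 vertices has 9 edges. This graph has 11 edges (2 extra). Not a tree.
Number of triangles = 1.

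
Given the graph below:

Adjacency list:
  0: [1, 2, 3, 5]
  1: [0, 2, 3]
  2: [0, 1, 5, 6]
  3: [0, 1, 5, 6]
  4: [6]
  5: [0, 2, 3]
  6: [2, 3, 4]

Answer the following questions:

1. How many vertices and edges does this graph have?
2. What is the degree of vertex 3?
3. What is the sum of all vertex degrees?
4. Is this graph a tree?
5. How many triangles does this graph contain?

Count: 7 vertices, 11 edges.
Vertex 3 has neighbors [0, 1, 5, 6], degree = 4.
Handshaking lemma: 2 * 11 = 22.
A tree on 7 vertices has 6 edges. This graph has 11 edges (5 extra). Not a tree.
Number of triangles = 4.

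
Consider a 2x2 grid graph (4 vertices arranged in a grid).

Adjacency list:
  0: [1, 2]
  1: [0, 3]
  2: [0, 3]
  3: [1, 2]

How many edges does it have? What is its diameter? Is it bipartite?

A 2x2 grid has 2 vertical edges and 2 horizontal edges.
Total edges = 2 + 2 = 4.
Diameter = (2-1) + (2-1) = 2 (corner to opposite corner).
Grid graphs are bipartite (checkerboard coloring).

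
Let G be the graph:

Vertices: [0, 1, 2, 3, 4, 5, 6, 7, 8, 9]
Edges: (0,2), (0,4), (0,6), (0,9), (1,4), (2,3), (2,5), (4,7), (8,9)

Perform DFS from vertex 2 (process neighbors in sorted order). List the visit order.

DFS from vertex 2 (neighbors processed in ascending order):
Visit order: 2, 0, 4, 1, 7, 6, 9, 8, 3, 5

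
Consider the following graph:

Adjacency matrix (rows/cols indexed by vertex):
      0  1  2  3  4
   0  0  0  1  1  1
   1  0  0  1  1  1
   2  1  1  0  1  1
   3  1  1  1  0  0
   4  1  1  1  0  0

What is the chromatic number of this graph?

The graph has a maximum clique of size 3 (lower bound on chromatic number).
A valid 3-coloring: {0: 1, 1: 1, 2: 0, 3: 2, 4: 2}.
Chromatic number = 3.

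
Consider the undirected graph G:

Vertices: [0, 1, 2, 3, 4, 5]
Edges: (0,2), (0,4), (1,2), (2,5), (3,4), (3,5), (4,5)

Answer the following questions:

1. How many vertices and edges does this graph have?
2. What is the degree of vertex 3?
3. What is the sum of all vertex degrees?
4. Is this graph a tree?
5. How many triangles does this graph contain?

Count: 6 vertices, 7 edges.
Vertex 3 has neighbors [4, 5], degree = 2.
Handshaking lemma: 2 * 7 = 14.
A tree on 6 vertices has 5 edges. This graph has 7 edges (2 extra). Not a tree.
Number of triangles = 1.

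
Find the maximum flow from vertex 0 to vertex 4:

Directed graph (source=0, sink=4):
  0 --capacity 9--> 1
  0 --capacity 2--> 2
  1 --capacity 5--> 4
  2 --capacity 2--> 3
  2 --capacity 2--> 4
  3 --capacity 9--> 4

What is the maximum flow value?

Computing max flow:
  Flow on (0->1): 5/9
  Flow on (0->2): 2/2
  Flow on (1->4): 5/5
  Flow on (2->4): 2/2
Maximum flow = 7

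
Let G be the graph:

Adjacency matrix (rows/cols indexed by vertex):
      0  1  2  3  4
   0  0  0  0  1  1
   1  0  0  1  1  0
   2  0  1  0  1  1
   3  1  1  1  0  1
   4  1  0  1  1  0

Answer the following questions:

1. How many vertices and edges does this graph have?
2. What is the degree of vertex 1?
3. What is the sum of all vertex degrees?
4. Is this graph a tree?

Count: 5 vertices, 7 edges.
Vertex 1 has neighbors [2, 3], degree = 2.
Handshaking lemma: 2 * 7 = 14.
A tree on 5 vertices has 4 edges. This graph has 7 edges (3 extra). Not a tree.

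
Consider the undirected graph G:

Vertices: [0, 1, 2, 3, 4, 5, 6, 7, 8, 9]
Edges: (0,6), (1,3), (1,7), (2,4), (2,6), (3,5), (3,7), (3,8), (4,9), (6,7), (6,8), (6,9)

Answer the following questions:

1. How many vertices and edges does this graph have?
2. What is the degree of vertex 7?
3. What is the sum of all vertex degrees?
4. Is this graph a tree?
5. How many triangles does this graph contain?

Count: 10 vertices, 12 edges.
Vertex 7 has neighbors [1, 3, 6], degree = 3.
Handshaking lemma: 2 * 12 = 24.
A tree on 10 vertices has 9 edges. This graph has 12 edges (3 extra). Not a tree.
Number of triangles = 1.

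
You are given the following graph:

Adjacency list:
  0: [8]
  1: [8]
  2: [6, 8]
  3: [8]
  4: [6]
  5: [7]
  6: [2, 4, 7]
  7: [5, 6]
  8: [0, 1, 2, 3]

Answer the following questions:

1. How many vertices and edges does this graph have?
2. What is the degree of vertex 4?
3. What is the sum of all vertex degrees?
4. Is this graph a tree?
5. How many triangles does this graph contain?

Count: 9 vertices, 8 edges.
Vertex 4 has neighbors [6], degree = 1.
Handshaking lemma: 2 * 8 = 16.
A graph is a tree iff it is connected and has exactly n-1 edges. This graph is connected (all 9 vertices in one component) and has 9-1 = 8 edges. It is a tree.
Number of triangles = 0.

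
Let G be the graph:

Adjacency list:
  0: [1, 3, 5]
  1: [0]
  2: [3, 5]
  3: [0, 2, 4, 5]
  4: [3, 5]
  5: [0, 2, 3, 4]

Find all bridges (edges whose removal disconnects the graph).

A bridge is an edge whose removal increases the number of connected components.
Bridges found: (0,1)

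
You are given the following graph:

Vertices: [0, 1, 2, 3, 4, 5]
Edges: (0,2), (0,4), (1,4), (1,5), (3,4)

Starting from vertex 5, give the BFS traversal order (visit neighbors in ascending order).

BFS from vertex 5 (neighbors processed in ascending order):
Visit order: 5, 1, 4, 0, 3, 2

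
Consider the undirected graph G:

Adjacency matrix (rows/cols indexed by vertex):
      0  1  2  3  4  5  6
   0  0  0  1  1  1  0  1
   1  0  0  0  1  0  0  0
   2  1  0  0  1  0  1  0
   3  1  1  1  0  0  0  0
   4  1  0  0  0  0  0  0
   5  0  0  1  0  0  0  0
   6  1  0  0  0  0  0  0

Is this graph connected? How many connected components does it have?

Checking connectivity: the graph has 1 connected component(s).
All vertices are reachable from each other. The graph IS connected.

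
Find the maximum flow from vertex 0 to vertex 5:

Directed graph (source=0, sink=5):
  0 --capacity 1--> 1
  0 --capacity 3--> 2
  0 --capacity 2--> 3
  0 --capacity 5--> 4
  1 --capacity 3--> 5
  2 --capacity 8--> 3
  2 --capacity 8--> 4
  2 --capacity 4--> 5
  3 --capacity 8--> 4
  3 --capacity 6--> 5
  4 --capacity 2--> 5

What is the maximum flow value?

Computing max flow:
  Flow on (0->1): 1/1
  Flow on (0->2): 3/3
  Flow on (0->3): 2/2
  Flow on (0->4): 2/5
  Flow on (1->5): 1/3
  Flow on (2->5): 3/4
  Flow on (3->5): 2/6
  Flow on (4->5): 2/2
Maximum flow = 8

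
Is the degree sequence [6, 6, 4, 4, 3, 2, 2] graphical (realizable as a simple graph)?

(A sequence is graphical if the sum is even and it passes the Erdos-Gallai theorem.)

Sum of degrees = 27. Sum is odd, so the sequence is NOT graphical.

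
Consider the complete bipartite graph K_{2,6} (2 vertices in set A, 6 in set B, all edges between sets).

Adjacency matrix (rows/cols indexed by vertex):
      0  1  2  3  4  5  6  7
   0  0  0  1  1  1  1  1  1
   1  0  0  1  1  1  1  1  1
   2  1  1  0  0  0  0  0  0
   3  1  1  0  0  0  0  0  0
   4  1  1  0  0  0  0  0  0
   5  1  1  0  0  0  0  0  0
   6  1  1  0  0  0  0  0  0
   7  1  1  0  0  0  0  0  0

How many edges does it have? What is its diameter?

K_{2,6} has 2 * 6 = 12 edges.
Any vertex reaches any opposite-side vertex in 1 step; same-side vertices reach in 2 steps via any opposite-side vertex.
Diameter = 2.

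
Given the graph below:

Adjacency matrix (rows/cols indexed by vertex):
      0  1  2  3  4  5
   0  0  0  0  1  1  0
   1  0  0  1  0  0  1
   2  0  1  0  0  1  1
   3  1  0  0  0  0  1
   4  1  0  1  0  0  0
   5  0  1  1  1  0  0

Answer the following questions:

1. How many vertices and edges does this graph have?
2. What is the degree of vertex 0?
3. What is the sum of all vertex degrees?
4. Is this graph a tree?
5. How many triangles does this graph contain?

Count: 6 vertices, 7 edges.
Vertex 0 has neighbors [3, 4], degree = 2.
Handshaking lemma: 2 * 7 = 14.
A tree on 6 vertices has 5 edges. This graph has 7 edges (2 extra). Not a tree.
Number of triangles = 1.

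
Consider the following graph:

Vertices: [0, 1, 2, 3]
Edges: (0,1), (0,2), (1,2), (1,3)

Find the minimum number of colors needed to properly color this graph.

The graph has a maximum clique of size 3 (lower bound on chromatic number).
A valid 3-coloring: {0: 1, 1: 0, 2: 2, 3: 1}.
Chromatic number = 3.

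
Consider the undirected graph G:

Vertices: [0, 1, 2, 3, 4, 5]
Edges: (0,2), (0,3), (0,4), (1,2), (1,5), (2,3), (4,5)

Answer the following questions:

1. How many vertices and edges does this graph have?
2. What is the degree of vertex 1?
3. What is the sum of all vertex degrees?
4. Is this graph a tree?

Count: 6 vertices, 7 edges.
Vertex 1 has neighbors [2, 5], degree = 2.
Handshaking lemma: 2 * 7 = 14.
A tree on 6 vertices has 5 edges. This graph has 7 edges (2 extra). Not a tree.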